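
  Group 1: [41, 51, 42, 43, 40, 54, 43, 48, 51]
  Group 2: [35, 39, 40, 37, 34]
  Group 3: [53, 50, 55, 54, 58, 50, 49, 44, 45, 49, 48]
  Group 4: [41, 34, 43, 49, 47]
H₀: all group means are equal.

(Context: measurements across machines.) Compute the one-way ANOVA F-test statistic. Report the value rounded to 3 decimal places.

Group means [45.89, 37.00, 50.45, 42.80], grand mean 45.567
SSB = Σnᵢ(x̄ᵢ−x̄)² = 668.951; SSW = ΣΣ(x−x̄ᵢ)² = 554.416
MSB = 668.951/3 = 222.9835; MSW = 554.416/26 = 21.3237
F = MSB/MSW = 10.4571
df = (3, 26)

test statistic = 10.457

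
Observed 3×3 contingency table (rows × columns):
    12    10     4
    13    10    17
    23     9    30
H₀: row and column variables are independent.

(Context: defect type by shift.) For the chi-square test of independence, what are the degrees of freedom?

degrees of freedom = 4

df = (r−1)(c−1) = (3−1)·(3−1) = 4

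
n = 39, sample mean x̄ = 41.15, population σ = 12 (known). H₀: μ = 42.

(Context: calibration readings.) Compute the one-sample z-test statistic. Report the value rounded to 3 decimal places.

SE = σ/√n = 12/√39 = 1.9215
z = (x̄−μ₀)/SE = (41.15−42)/1.9215 = -0.4424

test statistic = -0.442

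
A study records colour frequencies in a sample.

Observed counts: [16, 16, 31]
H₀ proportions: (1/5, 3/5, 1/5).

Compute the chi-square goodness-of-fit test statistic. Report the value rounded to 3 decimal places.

n = 63; E_i = n·p_i = [12.60, 37.80, 12.60]
χ² = (16−12.60)²/12.60 + (16−37.80)²/37.80 + (31−12.60)²/12.60 = 40.3598
df = 2

test statistic = 40.360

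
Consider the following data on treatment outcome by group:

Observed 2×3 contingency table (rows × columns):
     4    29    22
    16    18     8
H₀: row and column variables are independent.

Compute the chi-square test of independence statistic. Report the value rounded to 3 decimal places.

test statistic = 14.832

Row totals [55, 42], col totals [20, 47, 30], n=97
χ² = (4−11.34)²/11.34 + (29−26.65)²/26.65 + (22−17.01)²/17.01 + (16−8.66)²/8.66 + (18−20.35)²/20.35 + (8−12.99)²/12.99 = 14.8319
df = 2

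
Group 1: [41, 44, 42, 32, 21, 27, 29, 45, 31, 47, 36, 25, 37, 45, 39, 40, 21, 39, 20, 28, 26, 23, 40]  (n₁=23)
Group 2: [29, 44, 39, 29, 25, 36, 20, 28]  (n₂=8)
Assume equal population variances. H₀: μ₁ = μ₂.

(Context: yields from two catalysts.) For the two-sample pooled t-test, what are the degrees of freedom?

degrees of freedom = 29

df = n₁ + n₂ − 2 = 23 + 8 − 2 = 29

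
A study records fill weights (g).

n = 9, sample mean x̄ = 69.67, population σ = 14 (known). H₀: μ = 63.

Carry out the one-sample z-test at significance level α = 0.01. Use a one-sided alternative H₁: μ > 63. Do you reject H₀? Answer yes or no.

SE = σ/√n = 14/√9 = 4.6667
z = (x̄−μ₀)/SE = (69.67−63)/4.6667 = 1.4293
p-value (one-sided, H₁ greater) = 0.07646
At α=0.01: p ≥ α → fail to reject H₀

reject H₀: no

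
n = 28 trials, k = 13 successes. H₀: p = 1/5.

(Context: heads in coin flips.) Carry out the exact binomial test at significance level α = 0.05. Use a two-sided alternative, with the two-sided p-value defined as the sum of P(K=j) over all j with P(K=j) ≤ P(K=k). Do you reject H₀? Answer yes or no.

Exact binomial: n=28, k=13, p₀=1/5=0.2000
P(X=j) = C(n,j)·p₀^j·(1−p₀)^(n−j); p = Σ P(X=j) over j with P(X=j) ≤ P(X=13)
p-value (two-sided) = 0.00145
At α=0.05: p < α → reject H₀

reject H₀: yes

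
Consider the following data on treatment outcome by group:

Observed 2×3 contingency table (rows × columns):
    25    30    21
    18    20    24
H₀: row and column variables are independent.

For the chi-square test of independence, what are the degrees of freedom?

df = (r−1)(c−1) = (2−1)·(3−1) = 2

degrees of freedom = 2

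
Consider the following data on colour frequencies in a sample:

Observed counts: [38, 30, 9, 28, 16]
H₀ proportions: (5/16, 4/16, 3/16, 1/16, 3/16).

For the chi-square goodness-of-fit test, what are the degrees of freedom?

df = k − 1 = 5 − 1 = 4

degrees of freedom = 4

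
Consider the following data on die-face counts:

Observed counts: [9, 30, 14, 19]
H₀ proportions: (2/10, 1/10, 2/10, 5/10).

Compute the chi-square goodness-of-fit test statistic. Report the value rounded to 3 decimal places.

n = 72; E_i = n·p_i = [14.40, 7.20, 14.40, 36.00]
χ² = (9−14.40)²/14.40 + (30−7.20)²/7.20 + (14−14.40)²/14.40 + (19−36.00)²/36.00 = 82.2639
df = 3

test statistic = 82.264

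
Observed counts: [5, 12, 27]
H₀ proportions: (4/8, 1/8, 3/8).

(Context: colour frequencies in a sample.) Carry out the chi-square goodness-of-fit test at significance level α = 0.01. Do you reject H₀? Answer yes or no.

reject H₀: yes

n = 44; E_i = n·p_i = [22.00, 5.50, 16.50]
χ² = (5−22.00)²/22.00 + (12−5.50)²/5.50 + (27−16.50)²/16.50 = 27.5000
df = 2
p-value (upper-tail) = 0.00000
At α=0.01: p < α → reject H₀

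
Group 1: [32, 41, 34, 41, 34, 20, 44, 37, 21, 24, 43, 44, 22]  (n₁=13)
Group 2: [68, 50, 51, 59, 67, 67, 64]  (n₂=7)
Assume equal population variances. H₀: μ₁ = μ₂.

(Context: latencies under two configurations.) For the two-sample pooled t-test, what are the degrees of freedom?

degrees of freedom = 18

df = n₁ + n₂ − 2 = 13 + 7 − 2 = 18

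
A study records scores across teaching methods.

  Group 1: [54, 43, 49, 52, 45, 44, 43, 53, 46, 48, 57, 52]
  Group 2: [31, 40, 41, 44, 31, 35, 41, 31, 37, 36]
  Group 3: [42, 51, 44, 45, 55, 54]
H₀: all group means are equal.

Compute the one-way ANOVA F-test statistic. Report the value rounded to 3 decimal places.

Group means [48.83, 36.70, 48.50], grand mean 44.429
SSB = Σnᵢ(x̄ᵢ−x̄)² = 929.590; SSW = ΣΣ(x−x̄ᵢ)² = 601.267
MSB = 929.590/2 = 464.7952; MSW = 601.267/25 = 24.0507
F = MSB/MSW = 19.3257
df = (2, 25)

test statistic = 19.326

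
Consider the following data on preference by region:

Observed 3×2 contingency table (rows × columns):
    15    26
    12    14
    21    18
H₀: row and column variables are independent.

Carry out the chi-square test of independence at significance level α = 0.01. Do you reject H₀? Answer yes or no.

reject H₀: no

Row totals [41, 26, 39], col totals [48, 58], n=106
χ² = (15−18.57)²/18.57 + (26−22.43)²/22.43 + (12−11.77)²/11.77 + (14−14.23)²/14.23 + (21−17.66)²/17.66 + (18−21.34)²/21.34 = 2.4139
df = 2
p-value (upper-tail) = 0.29910
At α=0.01: p ≥ α → fail to reject H₀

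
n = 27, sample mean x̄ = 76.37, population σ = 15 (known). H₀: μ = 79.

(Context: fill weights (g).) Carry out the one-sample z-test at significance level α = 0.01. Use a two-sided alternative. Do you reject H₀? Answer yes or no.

SE = σ/√n = 15/√27 = 2.8868
z = (x̄−μ₀)/SE = (76.37−79)/2.8868 = -0.9111
p-value (two-sided) = 0.36226
At α=0.01: p ≥ α → fail to reject H₀

reject H₀: no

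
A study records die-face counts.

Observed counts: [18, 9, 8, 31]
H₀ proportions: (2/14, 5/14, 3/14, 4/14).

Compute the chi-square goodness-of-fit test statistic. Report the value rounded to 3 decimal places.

test statistic = 27.287

n = 66; E_i = n·p_i = [9.43, 23.57, 14.14, 18.86]
χ² = (18−9.43)²/9.43 + (9−23.57)²/23.57 + (8−14.14)²/14.14 + (31−18.86)²/18.86 = 27.2874
df = 3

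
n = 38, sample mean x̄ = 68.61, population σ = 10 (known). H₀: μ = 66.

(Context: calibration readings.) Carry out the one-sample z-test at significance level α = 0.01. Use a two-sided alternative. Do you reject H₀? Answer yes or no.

SE = σ/√n = 10/√38 = 1.6222
z = (x̄−μ₀)/SE = (68.61−66)/1.6222 = 1.6089
p-value (two-sided) = 0.10764
At α=0.01: p ≥ α → fail to reject H₀

reject H₀: no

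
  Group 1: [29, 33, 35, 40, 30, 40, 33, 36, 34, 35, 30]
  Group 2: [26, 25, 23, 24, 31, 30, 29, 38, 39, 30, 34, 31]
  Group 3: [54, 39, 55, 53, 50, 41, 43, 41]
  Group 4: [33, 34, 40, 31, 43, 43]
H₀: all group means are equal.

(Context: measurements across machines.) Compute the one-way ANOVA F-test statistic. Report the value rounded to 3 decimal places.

test statistic = 18.168

Group means [34.09, 30.00, 47.00, 37.33], grand mean 36.081
SSB = Σnᵢ(x̄ᵢ−x̄)² = 1450.514; SSW = ΣΣ(x−x̄ᵢ)² = 878.242
MSB = 1450.514/3 = 483.5048; MSW = 878.242/33 = 26.6134
F = MSB/MSW = 18.1677
df = (3, 33)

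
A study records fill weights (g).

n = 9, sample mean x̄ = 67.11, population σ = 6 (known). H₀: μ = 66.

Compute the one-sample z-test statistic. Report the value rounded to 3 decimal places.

test statistic = 0.555

SE = σ/√n = 6/√9 = 2.0000
z = (x̄−μ₀)/SE = (67.11−66)/2.0000 = 0.5550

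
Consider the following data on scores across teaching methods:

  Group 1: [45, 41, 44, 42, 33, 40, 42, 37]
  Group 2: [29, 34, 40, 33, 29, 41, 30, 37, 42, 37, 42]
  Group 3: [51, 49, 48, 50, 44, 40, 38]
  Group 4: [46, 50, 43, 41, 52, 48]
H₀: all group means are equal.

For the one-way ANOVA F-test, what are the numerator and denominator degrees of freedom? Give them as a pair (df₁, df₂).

degrees of freedom = [3, 28]

k = 4 groups, N = 32 total
df = (k−1, N−k) = (4−1, 32−4) = (3, 28)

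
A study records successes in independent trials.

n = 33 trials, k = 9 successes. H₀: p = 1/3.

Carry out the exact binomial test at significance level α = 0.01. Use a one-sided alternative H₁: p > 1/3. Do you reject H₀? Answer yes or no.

Exact binomial: n=33, k=9, p₀=1/3=0.3333
P(X≥9) from Σ C(n,i)·p₀^i·(1−p₀)^(n−i)
p-value (one-sided, H₁ greater) = 0.82119
At α=0.01: p ≥ α → fail to reject H₀

reject H₀: no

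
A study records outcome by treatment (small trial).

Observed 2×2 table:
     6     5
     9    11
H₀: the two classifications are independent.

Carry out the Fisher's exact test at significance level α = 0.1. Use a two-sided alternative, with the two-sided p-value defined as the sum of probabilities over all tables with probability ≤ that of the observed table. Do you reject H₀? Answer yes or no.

Margins: r₁=11, r₂=20, c₁=15, c₂=16, n=31
p_obs = C(11,6)·C(20,9)/C(31,15); sum pmf over tables with pmf ≤ p_obs
p-value (two-sided) = 0.71599
At α=0.1: p ≥ α → fail to reject H₀

reject H₀: no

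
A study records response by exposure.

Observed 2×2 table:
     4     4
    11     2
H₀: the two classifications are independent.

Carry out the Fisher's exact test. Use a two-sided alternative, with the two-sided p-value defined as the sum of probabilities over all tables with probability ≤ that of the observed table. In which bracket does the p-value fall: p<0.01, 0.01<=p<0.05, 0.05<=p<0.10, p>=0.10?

p-value bracket: p>=0.10

Margins: r₁=8, r₂=13, c₁=15, c₂=6, n=21
p_obs = C(8,4)·C(13,11)/C(21,15); sum pmf over tables with pmf ≤ p_obs
p-value (two-sided) = 0.14617
→ bracket: p>=0.10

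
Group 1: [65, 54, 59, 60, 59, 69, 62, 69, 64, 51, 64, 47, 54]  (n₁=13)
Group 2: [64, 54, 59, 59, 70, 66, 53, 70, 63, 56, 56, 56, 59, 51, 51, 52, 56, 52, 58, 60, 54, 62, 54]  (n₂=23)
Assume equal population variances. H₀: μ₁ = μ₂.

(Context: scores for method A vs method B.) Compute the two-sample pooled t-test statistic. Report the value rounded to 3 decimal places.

test statistic = 0.823

x̄₁=59.769, s₁=6.747, n₁=13
x̄₂=58.043, s₂=5.620, n₂=23
s_p² = [12·6.747² + 22·5.620²]/34 = 36.5078
SE = √(s_p²·(1/13+1/23)) = 2.0966
t = (59.769−58.043)/2.0966 = 0.8231
df = 34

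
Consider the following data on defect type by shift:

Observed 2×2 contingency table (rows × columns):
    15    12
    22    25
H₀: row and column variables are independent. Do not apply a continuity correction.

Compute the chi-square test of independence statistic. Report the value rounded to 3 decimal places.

test statistic = 0.525

Row totals [27, 47], col totals [37, 37], n=74
χ² = (15−13.50)²/13.50 + (12−13.50)²/13.50 + (22−23.50)²/23.50 + (25−23.50)²/23.50 = 0.5248
df = 1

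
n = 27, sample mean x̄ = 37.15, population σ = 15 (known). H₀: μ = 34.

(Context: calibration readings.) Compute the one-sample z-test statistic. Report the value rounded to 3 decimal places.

SE = σ/√n = 15/√27 = 2.8868
z = (x̄−μ₀)/SE = (37.15−34)/2.8868 = 1.0912

test statistic = 1.091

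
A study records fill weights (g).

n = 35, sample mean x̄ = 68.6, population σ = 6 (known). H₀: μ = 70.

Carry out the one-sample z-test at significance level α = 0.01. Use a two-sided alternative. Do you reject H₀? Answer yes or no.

reject H₀: no

SE = σ/√n = 6/√35 = 1.0142
z = (x̄−μ₀)/SE = (68.6−70)/1.0142 = -1.3804
p-value (two-sided) = 0.16746
At α=0.01: p ≥ α → fail to reject H₀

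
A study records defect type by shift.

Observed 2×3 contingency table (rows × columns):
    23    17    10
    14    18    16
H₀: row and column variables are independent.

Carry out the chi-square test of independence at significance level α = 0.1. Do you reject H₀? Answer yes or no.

Row totals [50, 48], col totals [37, 35, 26], n=98
χ² = (23−18.88)²/18.88 + (17−17.86)²/17.86 + (10−13.27)²/13.27 + (14−18.12)²/18.12 + (18−17.14)²/17.14 + (16−12.73)²/12.73 = 3.5630
df = 2
p-value (upper-tail) = 0.16838
At α=0.1: p ≥ α → fail to reject H₀

reject H₀: no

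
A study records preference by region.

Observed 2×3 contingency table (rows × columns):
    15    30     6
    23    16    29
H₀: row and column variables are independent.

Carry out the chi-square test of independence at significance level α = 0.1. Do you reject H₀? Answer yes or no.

Row totals [51, 68], col totals [38, 46, 35], n=119
χ² = (15−16.29)²/16.29 + (30−19.71)²/19.71 + (6−15.00)²/15.00 + (23−21.71)²/21.71 + (16−26.29)²/26.29 + (29−20.00)²/20.00 = 19.0189
df = 2
p-value (upper-tail) = 0.00007
At α=0.1: p < α → reject H₀

reject H₀: yes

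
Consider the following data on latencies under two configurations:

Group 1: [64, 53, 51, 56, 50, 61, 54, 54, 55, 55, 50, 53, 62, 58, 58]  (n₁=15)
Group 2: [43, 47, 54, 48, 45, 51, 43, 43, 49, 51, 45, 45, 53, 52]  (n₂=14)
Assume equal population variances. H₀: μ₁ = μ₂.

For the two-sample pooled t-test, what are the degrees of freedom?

degrees of freedom = 27

df = n₁ + n₂ − 2 = 15 + 14 − 2 = 27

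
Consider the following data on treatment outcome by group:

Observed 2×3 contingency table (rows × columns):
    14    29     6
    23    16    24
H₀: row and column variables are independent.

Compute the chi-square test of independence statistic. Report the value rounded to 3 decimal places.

test statistic = 15.233

Row totals [49, 63], col totals [37, 45, 30], n=112
χ² = (14−16.19)²/16.19 + (29−19.69)²/19.69 + (6−13.12)²/13.12 + (23−20.81)²/20.81 + (16−25.31)²/25.31 + (24−16.88)²/16.88 = 15.2328
df = 2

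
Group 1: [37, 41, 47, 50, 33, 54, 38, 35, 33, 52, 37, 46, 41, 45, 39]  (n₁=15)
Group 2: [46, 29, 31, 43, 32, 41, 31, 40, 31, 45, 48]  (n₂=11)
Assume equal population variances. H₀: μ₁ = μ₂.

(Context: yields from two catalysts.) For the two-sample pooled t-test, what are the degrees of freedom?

df = n₁ + n₂ − 2 = 15 + 11 − 2 = 24

degrees of freedom = 24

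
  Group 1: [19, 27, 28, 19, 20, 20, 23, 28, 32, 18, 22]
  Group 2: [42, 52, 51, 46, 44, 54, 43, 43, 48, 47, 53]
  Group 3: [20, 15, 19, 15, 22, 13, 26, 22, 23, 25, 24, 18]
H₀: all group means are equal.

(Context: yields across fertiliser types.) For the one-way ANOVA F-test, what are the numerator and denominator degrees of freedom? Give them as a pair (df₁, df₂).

degrees of freedom = [2, 31]

k = 3 groups, N = 34 total
df = (k−1, N−k) = (3−1, 34−3) = (2, 31)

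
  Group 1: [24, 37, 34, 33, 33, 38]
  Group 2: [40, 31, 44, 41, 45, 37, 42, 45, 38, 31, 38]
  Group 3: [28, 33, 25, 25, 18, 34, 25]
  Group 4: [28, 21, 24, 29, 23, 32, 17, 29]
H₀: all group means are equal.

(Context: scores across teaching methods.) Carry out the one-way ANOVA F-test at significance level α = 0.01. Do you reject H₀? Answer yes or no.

Group means [33.17, 39.27, 26.86, 25.38], grand mean 31.938
SSB = Σnᵢ(x̄ᵢ−x̄)² = 1126.128; SSW = ΣΣ(x−x̄ᵢ)² = 719.747
MSB = 1126.128/3 = 375.3759; MSW = 719.747/28 = 25.7053
F = MSB/MSW = 14.6031
df = (3, 28)
p-value (upper-tail) = 0.00001
At α=0.01: p < α → reject H₀

reject H₀: yes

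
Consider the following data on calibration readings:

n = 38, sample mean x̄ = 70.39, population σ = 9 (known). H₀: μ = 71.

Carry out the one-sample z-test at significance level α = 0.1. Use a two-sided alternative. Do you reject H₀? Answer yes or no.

SE = σ/√n = 9/√38 = 1.4600
z = (x̄−μ₀)/SE = (70.39−71)/1.4600 = -0.4178
p-value (two-sided) = 0.67609
At α=0.1: p ≥ α → fail to reject H₀

reject H₀: no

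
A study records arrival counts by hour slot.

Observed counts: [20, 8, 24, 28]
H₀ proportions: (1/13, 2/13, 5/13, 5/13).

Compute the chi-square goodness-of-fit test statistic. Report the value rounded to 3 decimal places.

test statistic = 34.400

n = 80; E_i = n·p_i = [6.15, 12.31, 30.77, 30.77]
χ² = (20−6.15)²/6.15 + (8−12.31)²/12.31 + (24−30.77)²/30.77 + (28−30.77)²/30.77 = 34.4000
df = 3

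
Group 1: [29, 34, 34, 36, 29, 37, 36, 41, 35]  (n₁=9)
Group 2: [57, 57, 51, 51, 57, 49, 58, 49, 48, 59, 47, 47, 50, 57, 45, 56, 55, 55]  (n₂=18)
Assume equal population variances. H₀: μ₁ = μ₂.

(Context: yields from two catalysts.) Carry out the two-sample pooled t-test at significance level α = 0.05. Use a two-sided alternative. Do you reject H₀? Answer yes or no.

reject H₀: yes

x̄₁=34.556, s₁=3.779, n₁=9
x̄₂=52.667, s₂=4.537, n₂=18
s_p² = [8·3.779² + 17·4.537²]/25 = 18.5689
SE = √(s_p²·(1/9+1/18)) = 1.7592
t = (34.556−52.667)/1.7592 = -10.2950
df = 25
p-value (two-sided) = 0.00000
At α=0.05: p < α → reject H₀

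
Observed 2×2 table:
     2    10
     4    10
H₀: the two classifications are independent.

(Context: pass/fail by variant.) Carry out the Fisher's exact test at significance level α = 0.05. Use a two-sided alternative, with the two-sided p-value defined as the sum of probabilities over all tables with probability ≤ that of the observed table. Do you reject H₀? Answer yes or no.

Margins: r₁=12, r₂=14, c₁=6, c₂=20, n=26
p_obs = C(12,2)·C(14,4)/C(26,6); sum pmf over tables with pmf ≤ p_obs
p-value (two-sided) = 0.65217
At α=0.05: p ≥ α → fail to reject H₀

reject H₀: no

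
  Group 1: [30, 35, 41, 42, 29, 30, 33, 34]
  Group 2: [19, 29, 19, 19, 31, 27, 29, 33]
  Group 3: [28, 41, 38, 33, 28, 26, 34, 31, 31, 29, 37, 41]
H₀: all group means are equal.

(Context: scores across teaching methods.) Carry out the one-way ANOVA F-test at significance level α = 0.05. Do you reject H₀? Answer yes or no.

reject H₀: yes

Group means [34.25, 25.75, 33.08], grand mean 31.321
SSB = Σnᵢ(x̄ᵢ−x̄)² = 354.190; SSW = ΣΣ(x−x̄ᵢ)² = 703.917
MSB = 354.190/2 = 177.0952; MSW = 703.917/25 = 28.1567
F = MSB/MSW = 6.2896
df = (2, 25)
p-value (upper-tail) = 0.00613
At α=0.05: p < α → reject H₀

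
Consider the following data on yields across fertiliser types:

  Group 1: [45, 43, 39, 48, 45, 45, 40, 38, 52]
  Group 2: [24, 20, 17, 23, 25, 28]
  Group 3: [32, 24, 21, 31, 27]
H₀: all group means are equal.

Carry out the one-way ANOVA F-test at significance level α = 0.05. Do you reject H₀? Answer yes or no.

Group means [43.89, 22.83, 27.00], grand mean 33.350
SSB = Σnᵢ(x̄ᵢ−x̄)² = 1864.828; SSW = ΣΣ(x−x̄ᵢ)² = 321.722
MSB = 1864.828/2 = 932.4139; MSW = 321.722/17 = 18.9248
F = MSB/MSW = 49.2693
df = (2, 17)
p-value (upper-tail) = 0.00000
At α=0.05: p < α → reject H₀

reject H₀: yes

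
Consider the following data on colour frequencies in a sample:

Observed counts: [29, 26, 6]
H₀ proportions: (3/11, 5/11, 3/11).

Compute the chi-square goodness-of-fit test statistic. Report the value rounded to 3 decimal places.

n = 61; E_i = n·p_i = [16.64, 27.73, 16.64]
χ² = (29−16.64)²/16.64 + (26−27.73)²/27.73 + (6−16.64)²/16.64 = 16.0962
df = 2

test statistic = 16.096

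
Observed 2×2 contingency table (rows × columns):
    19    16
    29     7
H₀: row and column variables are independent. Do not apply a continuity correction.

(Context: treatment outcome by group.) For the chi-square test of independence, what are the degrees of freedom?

df = (r−1)(c−1) = (2−1)·(2−1) = 1

degrees of freedom = 1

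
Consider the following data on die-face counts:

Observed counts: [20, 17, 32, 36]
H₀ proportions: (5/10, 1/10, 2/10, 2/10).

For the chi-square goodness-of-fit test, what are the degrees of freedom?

df = k − 1 = 4 − 1 = 3

degrees of freedom = 3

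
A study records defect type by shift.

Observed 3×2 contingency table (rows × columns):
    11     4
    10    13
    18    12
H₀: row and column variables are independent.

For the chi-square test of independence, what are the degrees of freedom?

df = (r−1)(c−1) = (3−1)·(2−1) = 2

degrees of freedom = 2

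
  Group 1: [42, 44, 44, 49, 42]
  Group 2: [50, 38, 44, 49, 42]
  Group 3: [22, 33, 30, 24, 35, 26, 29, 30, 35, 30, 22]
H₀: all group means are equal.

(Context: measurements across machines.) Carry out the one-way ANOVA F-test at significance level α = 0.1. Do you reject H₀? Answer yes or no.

reject H₀: yes

Group means [44.20, 44.60, 28.73], grand mean 36.190
SSB = Σnᵢ(x̄ᵢ−x̄)² = 1287.056; SSW = ΣΣ(x−x̄ᵢ)² = 354.182
MSB = 1287.056/2 = 643.5281; MSW = 354.182/18 = 19.6768
F = MSB/MSW = 32.7050
df = (2, 18)
p-value (upper-tail) = 0.00000
At α=0.1: p < α → reject H₀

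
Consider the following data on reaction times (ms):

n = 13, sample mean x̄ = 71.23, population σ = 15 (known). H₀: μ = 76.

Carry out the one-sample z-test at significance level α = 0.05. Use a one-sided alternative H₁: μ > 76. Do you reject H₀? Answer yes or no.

SE = σ/√n = 15/√13 = 4.1603
z = (x̄−μ₀)/SE = (71.23−76)/4.1603 = -1.1466
p-value (one-sided, H₁ greater) = 0.87422
At α=0.05: p ≥ α → fail to reject H₀

reject H₀: no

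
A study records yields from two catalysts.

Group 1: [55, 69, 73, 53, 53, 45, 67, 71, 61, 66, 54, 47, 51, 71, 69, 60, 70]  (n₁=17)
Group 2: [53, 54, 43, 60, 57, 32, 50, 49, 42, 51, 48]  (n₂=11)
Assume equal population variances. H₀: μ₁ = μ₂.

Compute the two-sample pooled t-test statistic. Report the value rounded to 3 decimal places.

test statistic = 3.514

x̄₁=60.882, s₁=9.286, n₁=17
x̄₂=49.000, s₂=7.785, n₂=11
s_p² = [16·9.286² + 10·7.785²]/26 = 76.3756
SE = √(s_p²·(1/17+1/11)) = 3.3817
t = (60.882−49.000)/3.3817 = 3.5137
df = 26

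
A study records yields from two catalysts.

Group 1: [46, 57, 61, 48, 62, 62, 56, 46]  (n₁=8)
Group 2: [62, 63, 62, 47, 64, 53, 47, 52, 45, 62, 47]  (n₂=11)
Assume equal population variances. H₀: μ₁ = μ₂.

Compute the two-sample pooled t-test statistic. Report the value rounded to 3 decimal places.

x̄₁=54.750, s₁=7.066, n₁=8
x̄₂=54.909, s₂=7.726, n₂=11
s_p² = [7·7.066² + 10·7.726²]/17 = 55.6711
SE = √(s_p²·(1/8+1/11)) = 3.4670
t = (54.750−54.909)/3.4670 = -0.0459
df = 17

test statistic = -0.046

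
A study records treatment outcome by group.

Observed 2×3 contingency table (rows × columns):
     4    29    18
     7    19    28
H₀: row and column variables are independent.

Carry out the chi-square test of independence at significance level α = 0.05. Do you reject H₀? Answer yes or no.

reject H₀: no

Row totals [51, 54], col totals [11, 48, 46], n=105
χ² = (4−5.34)²/5.34 + (29−23.31)²/23.31 + (18−22.34)²/22.34 + (7−5.66)²/5.66 + (19−24.69)²/24.69 + (28−23.66)²/23.66 = 4.9938
df = 2
p-value (upper-tail) = 0.08234
At α=0.05: p ≥ α → fail to reject H₀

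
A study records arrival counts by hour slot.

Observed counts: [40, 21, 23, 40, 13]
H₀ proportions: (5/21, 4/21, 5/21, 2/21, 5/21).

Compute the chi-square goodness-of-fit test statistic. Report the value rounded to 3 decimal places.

test statistic = 72.977

n = 137; E_i = n·p_i = [32.62, 26.10, 32.62, 13.05, 32.62]
χ² = (40−32.62)²/32.62 + (21−26.10)²/26.10 + (23−32.62)²/32.62 + (40−13.05)²/13.05 + (13−32.62)²/32.62 = 72.9770
df = 4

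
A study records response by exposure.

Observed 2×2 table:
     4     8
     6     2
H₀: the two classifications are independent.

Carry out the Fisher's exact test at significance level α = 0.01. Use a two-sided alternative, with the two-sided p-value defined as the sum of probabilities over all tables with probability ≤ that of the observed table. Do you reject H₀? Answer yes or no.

reject H₀: no

Margins: r₁=12, r₂=8, c₁=10, c₂=10, n=20
p_obs = C(12,4)·C(8,6)/C(20,10); sum pmf over tables with pmf ≤ p_obs
p-value (two-sided) = 0.16980
At α=0.01: p ≥ α → fail to reject H₀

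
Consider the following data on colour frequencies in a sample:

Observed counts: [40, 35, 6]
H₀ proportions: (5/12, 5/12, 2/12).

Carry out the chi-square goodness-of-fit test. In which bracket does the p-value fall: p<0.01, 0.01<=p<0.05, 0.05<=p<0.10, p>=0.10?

p-value bracket: 0.05<=p<0.10

n = 81; E_i = n·p_i = [33.75, 33.75, 13.50]
χ² = (40−33.75)²/33.75 + (35−33.75)²/33.75 + (6−13.50)²/13.50 = 5.3704
df = 2
p-value (upper-tail) = 0.06821
→ bracket: 0.05<=p<0.10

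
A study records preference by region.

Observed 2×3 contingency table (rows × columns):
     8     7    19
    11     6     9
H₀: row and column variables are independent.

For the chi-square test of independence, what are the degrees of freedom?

degrees of freedom = 2

df = (r−1)(c−1) = (2−1)·(3−1) = 2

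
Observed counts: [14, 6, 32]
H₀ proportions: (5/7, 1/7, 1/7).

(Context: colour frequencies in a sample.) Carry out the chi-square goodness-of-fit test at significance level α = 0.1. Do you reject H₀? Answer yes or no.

n = 52; E_i = n·p_i = [37.14, 7.43, 7.43]
χ² = (14−37.14)²/37.14 + (6−7.43)²/7.43 + (32−7.43)²/7.43 = 95.9692
df = 2
p-value (upper-tail) = 0.00000
At α=0.1: p < α → reject H₀

reject H₀: yes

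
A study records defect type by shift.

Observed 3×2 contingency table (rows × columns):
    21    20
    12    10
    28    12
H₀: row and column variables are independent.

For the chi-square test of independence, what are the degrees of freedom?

degrees of freedom = 2

df = (r−1)(c−1) = (3−1)·(2−1) = 2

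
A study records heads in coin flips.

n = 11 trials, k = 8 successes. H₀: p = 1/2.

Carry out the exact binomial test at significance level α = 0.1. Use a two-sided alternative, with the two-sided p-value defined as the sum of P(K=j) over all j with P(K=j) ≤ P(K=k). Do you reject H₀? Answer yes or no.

Exact binomial: n=11, k=8, p₀=1/2=0.5000
P(X=j) = C(n,j)·p₀^j·(1−p₀)^(n−j); p = Σ P(X=j) over j with P(X=j) ≤ P(X=8)
p-value (two-sided) = 0.22656
At α=0.1: p ≥ α → fail to reject H₀

reject H₀: no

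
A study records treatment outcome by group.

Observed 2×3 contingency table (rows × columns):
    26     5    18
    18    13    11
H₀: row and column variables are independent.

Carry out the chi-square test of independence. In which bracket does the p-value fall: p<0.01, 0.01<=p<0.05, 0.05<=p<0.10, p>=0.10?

Row totals [49, 42], col totals [44, 18, 29], n=91
χ² = (26−23.69)²/23.69 + (5−9.69)²/9.69 + (18−15.62)²/15.62 + (18−20.31)²/20.31 + (13−8.31)²/8.31 + (11−13.38)²/13.38 = 6.1980
df = 2
p-value (upper-tail) = 0.04509
→ bracket: 0.01<=p<0.05

p-value bracket: 0.01<=p<0.05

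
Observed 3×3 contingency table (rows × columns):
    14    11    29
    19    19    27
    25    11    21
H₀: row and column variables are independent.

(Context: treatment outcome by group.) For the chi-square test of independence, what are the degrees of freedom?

degrees of freedom = 4

df = (r−1)(c−1) = (3−1)·(3−1) = 4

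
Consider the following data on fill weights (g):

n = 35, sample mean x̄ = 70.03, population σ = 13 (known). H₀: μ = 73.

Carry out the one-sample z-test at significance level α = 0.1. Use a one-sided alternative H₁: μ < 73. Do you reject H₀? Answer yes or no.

SE = σ/√n = 13/√35 = 2.1974
z = (x̄−μ₀)/SE = (70.03−73)/2.1974 = -1.3516
p-value (one-sided, H₁ less) = 0.08825
At α=0.1: p < α → reject H₀

reject H₀: yes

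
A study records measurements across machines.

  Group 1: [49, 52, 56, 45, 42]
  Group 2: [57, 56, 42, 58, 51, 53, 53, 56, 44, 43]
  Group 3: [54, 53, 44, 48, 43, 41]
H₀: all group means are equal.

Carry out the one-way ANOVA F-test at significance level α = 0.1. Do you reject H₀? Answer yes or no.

reject H₀: no

Group means [48.80, 51.30, 47.17], grand mean 49.524
SSB = Σnᵢ(x̄ᵢ−x̄)² = 67.505; SSW = ΣΣ(x−x̄ᵢ)² = 605.733
MSB = 67.505/2 = 33.7524; MSW = 605.733/18 = 33.6519
F = MSB/MSW = 1.0030
df = (2, 18)
p-value (upper-tail) = 0.38638
At α=0.1: p ≥ α → fail to reject H₀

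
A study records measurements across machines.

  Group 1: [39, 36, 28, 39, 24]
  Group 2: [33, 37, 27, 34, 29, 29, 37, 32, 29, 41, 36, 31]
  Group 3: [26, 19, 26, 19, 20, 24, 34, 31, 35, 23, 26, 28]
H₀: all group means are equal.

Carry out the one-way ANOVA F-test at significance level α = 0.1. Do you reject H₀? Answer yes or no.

reject H₀: yes

Group means [33.20, 32.92, 25.92], grand mean 30.069
SSB = Σnᵢ(x̄ᵢ−x̄)² = 353.229; SSW = ΣΣ(x−x̄ᵢ)² = 702.633
MSB = 353.229/2 = 176.6144; MSW = 702.633/26 = 27.0244
F = MSB/MSW = 6.5354
df = (2, 26)
p-value (upper-tail) = 0.00502
At α=0.1: p < α → reject H₀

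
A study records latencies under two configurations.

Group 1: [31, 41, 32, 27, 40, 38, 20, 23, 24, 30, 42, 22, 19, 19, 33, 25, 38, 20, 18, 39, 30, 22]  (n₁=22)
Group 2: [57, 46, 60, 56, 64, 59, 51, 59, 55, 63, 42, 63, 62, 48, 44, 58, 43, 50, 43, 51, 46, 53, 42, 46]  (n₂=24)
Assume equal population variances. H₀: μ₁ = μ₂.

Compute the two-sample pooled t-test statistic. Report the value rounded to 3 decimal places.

test statistic = -10.334

x̄₁=28.773, s₁=8.129, n₁=22
x̄₂=52.542, s₂=7.472, n₂=24
s_p² = [21·8.129² + 23·7.472²]/44 = 60.7232
SE = √(s_p²·(1/22+1/24)) = 2.3001
t = (28.773−52.542)/2.3001 = -10.3340
df = 44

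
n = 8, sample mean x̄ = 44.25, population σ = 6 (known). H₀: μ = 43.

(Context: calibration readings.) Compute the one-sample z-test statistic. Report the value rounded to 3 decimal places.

test statistic = 0.589

SE = σ/√n = 6/√8 = 2.1213
z = (x̄−μ₀)/SE = (44.25−43)/2.1213 = 0.5893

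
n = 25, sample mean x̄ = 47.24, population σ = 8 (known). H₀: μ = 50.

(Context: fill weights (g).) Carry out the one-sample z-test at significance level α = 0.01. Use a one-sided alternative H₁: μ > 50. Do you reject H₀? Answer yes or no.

SE = σ/√n = 8/√25 = 1.6000
z = (x̄−μ₀)/SE = (47.24−50)/1.6000 = -1.7250
p-value (one-sided, H₁ greater) = 0.95774
At α=0.01: p ≥ α → fail to reject H₀

reject H₀: no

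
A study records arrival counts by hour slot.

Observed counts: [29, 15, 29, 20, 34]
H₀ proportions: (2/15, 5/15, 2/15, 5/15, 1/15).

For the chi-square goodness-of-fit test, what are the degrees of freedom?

degrees of freedom = 4

df = k − 1 = 5 − 1 = 4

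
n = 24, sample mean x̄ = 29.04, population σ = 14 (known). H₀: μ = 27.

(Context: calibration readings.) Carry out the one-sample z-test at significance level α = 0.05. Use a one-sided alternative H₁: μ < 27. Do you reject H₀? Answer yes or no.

reject H₀: no

SE = σ/√n = 14/√24 = 2.8577
z = (x̄−μ₀)/SE = (29.04−27)/2.8577 = 0.7139
p-value (one-sided, H₁ less) = 0.76234
At α=0.05: p ≥ α → fail to reject H₀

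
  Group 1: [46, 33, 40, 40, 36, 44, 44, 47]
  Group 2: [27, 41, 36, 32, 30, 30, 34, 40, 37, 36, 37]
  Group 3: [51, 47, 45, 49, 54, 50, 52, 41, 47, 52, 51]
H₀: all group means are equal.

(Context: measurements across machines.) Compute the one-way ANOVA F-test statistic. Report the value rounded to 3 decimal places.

test statistic = 30.932

Group means [41.25, 34.55, 49.00], grand mean 41.633
SSB = Σnᵢ(x̄ᵢ−x̄)² = 1150.739; SSW = ΣΣ(x−x̄ᵢ)² = 502.227
MSB = 1150.739/2 = 575.3697; MSW = 502.227/27 = 18.6010
F = MSB/MSW = 30.9322
df = (2, 27)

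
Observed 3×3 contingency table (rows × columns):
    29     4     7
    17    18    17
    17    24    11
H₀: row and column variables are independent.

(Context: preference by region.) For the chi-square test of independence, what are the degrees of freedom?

df = (r−1)(c−1) = (3−1)·(3−1) = 4

degrees of freedom = 4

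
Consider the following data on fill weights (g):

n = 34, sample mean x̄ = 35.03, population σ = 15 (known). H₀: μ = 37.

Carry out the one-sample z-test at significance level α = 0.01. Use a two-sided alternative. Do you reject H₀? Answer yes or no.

SE = σ/√n = 15/√34 = 2.5725
z = (x̄−μ₀)/SE = (35.03−37)/2.5725 = -0.7658
p-value (two-sided) = 0.44380
At α=0.01: p ≥ α → fail to reject H₀

reject H₀: no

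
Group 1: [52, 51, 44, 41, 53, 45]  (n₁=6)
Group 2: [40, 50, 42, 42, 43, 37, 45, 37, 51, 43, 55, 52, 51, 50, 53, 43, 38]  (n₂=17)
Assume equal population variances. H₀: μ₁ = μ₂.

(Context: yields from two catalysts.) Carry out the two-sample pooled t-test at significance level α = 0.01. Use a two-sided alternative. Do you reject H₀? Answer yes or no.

reject H₀: no

x̄₁=47.667, s₁=4.967, n₁=6
x̄₂=45.412, s₂=5.938, n₂=17
s_p² = [5·4.967² + 16·5.938²]/21 = 32.7358
SE = √(s_p²·(1/6+1/17)) = 2.7169
t = (47.667−45.412)/2.7169 = 0.8300
df = 21
p-value (two-sided) = 0.41590
At α=0.01: p ≥ α → fail to reject H₀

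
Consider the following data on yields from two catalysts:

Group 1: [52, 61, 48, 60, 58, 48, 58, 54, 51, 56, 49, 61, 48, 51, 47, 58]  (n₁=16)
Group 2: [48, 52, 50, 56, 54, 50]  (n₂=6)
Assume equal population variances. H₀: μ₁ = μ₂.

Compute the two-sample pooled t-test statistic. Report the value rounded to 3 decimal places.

test statistic = 0.936

x̄₁=53.750, s₁=5.092, n₁=16
x̄₂=51.667, s₂=2.944, n₂=6
s_p² = [15·5.092² + 5·2.944²]/20 = 21.6167
SE = √(s_p²·(1/16+1/6)) = 2.2257
t = (53.750−51.667)/2.2257 = 0.9360
df = 20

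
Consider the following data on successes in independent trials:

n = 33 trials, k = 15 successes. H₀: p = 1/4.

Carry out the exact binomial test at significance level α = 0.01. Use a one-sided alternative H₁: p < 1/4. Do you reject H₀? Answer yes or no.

Exact binomial: n=33, k=15, p₀=1/4=0.2500
P(X≤15) from Σ C(n,i)·p₀^i·(1−p₀)^(n−i)
p-value (one-sided, H₁ less) = 0.99701
At α=0.01: p ≥ α → fail to reject H₀

reject H₀: no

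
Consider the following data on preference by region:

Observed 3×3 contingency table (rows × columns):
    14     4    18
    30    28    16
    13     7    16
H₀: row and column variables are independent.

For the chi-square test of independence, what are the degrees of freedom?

degrees of freedom = 4

df = (r−1)(c−1) = (3−1)·(3−1) = 4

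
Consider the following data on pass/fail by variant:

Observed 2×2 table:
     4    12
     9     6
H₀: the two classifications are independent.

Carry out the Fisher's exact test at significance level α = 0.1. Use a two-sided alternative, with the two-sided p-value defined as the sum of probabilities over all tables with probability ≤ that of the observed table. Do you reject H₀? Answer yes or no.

reject H₀: yes

Margins: r₁=16, r₂=15, c₁=13, c₂=18, n=31
p_obs = C(16,4)·C(15,9)/C(31,13); sum pmf over tables with pmf ≤ p_obs
p-value (two-sided) = 0.07317
At α=0.1: p < α → reject H₀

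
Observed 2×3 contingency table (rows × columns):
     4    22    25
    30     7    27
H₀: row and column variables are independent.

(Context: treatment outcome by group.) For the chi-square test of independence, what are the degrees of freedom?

degrees of freedom = 2

df = (r−1)(c−1) = (2−1)·(3−1) = 2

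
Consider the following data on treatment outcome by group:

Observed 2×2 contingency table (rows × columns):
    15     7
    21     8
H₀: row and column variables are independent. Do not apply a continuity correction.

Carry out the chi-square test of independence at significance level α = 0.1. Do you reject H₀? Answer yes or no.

Row totals [22, 29], col totals [36, 15], n=51
χ² = (15−15.53)²/15.53 + (7−6.47)²/6.47 + (21−20.47)²/20.47 + (8−8.53)²/8.53 = 0.1079
df = 1
p-value (upper-tail) = 0.74253
At α=0.1: p ≥ α → fail to reject H₀

reject H₀: no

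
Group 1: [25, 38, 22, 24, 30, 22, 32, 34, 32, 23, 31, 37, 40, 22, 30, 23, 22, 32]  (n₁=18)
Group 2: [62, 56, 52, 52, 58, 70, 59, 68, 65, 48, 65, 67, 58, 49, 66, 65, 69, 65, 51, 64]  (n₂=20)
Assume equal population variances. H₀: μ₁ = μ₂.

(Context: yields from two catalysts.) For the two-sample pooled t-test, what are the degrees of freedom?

degrees of freedom = 36

df = n₁ + n₂ − 2 = 18 + 20 − 2 = 36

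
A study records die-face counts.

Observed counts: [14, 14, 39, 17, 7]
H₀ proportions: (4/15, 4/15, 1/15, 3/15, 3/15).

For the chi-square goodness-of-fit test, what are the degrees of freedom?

degrees of freedom = 4

df = k − 1 = 5 − 1 = 4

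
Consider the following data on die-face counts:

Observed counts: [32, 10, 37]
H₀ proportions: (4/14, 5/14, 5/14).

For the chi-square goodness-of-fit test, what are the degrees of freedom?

df = k − 1 = 3 − 1 = 2

degrees of freedom = 2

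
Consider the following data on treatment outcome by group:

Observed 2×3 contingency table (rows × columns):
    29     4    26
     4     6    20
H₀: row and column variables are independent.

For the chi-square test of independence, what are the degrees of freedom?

degrees of freedom = 2

df = (r−1)(c−1) = (2−1)·(3−1) = 2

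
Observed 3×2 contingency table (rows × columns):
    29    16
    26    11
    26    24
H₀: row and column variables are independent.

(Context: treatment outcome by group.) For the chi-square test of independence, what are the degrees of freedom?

df = (r−1)(c−1) = (3−1)·(2−1) = 2

degrees of freedom = 2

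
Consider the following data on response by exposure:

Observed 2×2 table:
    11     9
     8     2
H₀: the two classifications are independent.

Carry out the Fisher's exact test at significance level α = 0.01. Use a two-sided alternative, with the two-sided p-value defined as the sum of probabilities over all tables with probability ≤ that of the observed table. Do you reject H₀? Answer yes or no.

reject H₀: no

Margins: r₁=20, r₂=10, c₁=19, c₂=11, n=30
p_obs = C(20,11)·C(10,8)/C(30,19); sum pmf over tables with pmf ≤ p_obs
p-value (two-sided) = 0.24647
At α=0.01: p ≥ α → fail to reject H₀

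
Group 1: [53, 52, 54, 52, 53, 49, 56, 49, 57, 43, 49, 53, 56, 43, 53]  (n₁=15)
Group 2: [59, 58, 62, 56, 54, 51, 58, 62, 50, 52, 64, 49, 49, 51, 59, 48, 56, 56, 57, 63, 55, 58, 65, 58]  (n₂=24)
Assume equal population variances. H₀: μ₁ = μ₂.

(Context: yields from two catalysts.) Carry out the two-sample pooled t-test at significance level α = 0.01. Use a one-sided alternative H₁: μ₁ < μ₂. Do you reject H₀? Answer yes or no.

reject H₀: yes

x̄₁=51.467, s₁=4.224, n₁=15
x̄₂=56.250, s₂=4.972, n₂=24
s_p² = [14·4.224² + 23·4.972²]/37 = 22.1144
SE = √(s_p²·(1/15+1/24)) = 1.5478
t = (51.467−56.250)/1.5478 = -3.0904
df = 37
p-value (one-sided, H₁ less) = 0.00189
At α=0.01: p < α → reject H₀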